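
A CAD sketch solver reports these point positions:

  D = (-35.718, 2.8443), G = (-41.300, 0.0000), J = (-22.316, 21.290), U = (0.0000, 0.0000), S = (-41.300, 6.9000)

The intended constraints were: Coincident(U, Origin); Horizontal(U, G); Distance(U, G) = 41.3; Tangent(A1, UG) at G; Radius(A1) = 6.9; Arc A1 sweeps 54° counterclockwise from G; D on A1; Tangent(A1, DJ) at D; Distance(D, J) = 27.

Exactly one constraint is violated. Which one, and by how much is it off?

Distance(D, J) = 27 — off by 4.20.

U = (0.00, 0.00) ✓; U.y = 0.00, G.y = 0.00 ✓; |UG| = 41.30 ✓; ∠(SG, GU) = 90.00° ✓; |SG| = 6.900 ✓; bearing(S→D) − bearing(S→G) = 54.00° ✓; |SD| = 6.900 ✓; ∠(SD, DJ) = 90.00° ✓; |DJ| = 22.80 ✗.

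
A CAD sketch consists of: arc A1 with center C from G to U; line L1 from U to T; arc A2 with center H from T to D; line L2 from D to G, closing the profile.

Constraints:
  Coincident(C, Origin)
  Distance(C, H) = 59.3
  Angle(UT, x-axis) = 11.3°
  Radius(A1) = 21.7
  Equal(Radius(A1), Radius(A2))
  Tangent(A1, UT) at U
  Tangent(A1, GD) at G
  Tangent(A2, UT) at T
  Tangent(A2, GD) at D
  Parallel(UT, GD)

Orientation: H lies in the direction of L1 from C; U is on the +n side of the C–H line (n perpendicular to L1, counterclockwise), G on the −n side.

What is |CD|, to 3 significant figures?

63.1

Tangency of A1 to both parallel lines with radius 21.7 puts U and G at C ± 21.7·n: U = (-4.25, 21.3), G = (4.25, -21.3). Equal radii place T and D the same way about H: T = H + 21.7·n = (53.9, 32.9), D = H − 21.7·n = (62.4, -9.66). Then |CD| = |D − C| = 63.1.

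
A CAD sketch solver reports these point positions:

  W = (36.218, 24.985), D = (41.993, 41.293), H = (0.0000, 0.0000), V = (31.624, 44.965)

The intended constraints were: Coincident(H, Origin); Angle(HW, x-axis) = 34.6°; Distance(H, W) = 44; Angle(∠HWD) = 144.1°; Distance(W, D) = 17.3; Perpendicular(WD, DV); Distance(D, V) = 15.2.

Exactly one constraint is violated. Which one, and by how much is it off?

Distance(D, V) = 15.2 — off by 4.20.

H = (0.00, 0.00) ✓; HW at 34.60° ✓; |HW| = 44.00 ✓; ∠HWD = 144.1° ✓; |WD| = 17.30 ✓; ∠(WD, DV) = 90.00° ✓; |DV| = 11.00 ✗.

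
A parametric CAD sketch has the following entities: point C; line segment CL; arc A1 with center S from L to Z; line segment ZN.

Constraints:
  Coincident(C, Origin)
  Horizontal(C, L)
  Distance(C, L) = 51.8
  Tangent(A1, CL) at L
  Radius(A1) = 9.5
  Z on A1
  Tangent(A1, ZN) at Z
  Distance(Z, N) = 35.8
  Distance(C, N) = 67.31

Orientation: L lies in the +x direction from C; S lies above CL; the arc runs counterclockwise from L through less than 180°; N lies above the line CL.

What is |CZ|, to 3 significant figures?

62.1

Checks: |SZ| = 9.500 ✓; ∠(SZ, ZN) = 90.00° ✓; |ZN| = 35.80 ✓; |CN| = 67.31 ✓.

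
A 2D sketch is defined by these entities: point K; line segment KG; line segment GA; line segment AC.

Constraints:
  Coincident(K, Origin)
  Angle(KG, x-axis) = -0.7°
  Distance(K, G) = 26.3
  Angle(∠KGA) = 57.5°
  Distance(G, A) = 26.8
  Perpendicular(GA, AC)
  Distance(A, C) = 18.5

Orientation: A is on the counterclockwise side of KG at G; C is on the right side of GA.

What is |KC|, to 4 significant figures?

42.61

∠KGA = 57.5°, so GA runs at -0.7° + (180° − 57.5°) = 121.8° from the x-axis; with |GA| = 26.8, A = G + 26.8·(cos 121.8°, sin 121.8°) = (12.18, 22.46). The perpendicularity gives AC at right angles to GA; with |AC| = 18.5 on the right of GA, C = A + 18.5·(0.8499, 0.5270) = (27.90, 32.20). Then |KC| = |C − K| = 42.61.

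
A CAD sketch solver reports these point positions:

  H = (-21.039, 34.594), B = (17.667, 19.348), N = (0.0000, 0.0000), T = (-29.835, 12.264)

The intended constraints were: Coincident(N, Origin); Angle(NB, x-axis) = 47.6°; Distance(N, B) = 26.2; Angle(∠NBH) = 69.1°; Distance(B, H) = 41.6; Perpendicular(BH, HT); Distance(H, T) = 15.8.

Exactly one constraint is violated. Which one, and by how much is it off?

Distance(H, T) = 15.8 — off by 8.20.

N = (0.00, 0.00) ✓; NB at 47.60° ✓; |NB| = 26.20 ✓; ∠NBH = 69.10° ✓; |BH| = 41.60 ✓; ∠(BH, HT) = 90.00° ✓; |HT| = 24.00 ✗.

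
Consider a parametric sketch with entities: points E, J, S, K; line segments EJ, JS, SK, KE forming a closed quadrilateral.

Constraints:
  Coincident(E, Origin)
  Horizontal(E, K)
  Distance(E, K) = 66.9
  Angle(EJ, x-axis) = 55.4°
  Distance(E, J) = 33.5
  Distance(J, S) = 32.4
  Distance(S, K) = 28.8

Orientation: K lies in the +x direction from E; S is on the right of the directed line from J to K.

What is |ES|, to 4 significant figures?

38.16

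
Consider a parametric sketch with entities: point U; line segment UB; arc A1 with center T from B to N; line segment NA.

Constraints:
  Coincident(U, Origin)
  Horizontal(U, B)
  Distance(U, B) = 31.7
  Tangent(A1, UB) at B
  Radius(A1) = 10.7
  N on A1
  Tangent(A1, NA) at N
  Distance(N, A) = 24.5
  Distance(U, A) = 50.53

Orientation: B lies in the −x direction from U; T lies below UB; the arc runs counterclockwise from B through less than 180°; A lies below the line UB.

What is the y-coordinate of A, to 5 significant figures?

-37.331

Checks: ∠(TB, BU) = 90.00° ✓; |TB| = 10.70 ✓; |TN| = 10.70 ✓; ∠(TN, NA) = 90.00° ✓; |NA| = 24.50 ✓; |UA| = 50.53 ✓.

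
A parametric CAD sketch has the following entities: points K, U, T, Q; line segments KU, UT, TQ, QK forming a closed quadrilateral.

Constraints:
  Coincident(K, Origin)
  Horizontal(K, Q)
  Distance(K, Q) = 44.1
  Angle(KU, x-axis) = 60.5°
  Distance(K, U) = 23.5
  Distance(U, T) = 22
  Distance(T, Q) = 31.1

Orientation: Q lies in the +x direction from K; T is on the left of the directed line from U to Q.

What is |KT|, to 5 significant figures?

42.941

Checks: |UT| = 22.00 ✓; |TQ| = 31.10 ✓.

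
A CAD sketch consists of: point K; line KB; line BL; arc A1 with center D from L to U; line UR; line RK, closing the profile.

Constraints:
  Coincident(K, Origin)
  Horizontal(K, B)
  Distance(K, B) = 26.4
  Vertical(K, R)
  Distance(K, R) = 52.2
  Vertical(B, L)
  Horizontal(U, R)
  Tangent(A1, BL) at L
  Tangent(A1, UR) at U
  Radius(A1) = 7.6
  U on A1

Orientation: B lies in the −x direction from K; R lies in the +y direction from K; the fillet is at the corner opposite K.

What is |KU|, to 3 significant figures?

55.5

The virtual corner opposite K is at (-26.4, 52.2). Since A1 is tangent to BL there, DL ⟂ BL and A1 meets UR tangentially, so DU is at right angles to UR, with radius 7.6, so the center D sits 7.6 in from both sides at D = (-18.8, 44.6). That places the tangent points at L = (-26.4, 44.6) on BL and U = (-18.8, 52.2) on UR. Then |KU| = |U − K| = 55.5.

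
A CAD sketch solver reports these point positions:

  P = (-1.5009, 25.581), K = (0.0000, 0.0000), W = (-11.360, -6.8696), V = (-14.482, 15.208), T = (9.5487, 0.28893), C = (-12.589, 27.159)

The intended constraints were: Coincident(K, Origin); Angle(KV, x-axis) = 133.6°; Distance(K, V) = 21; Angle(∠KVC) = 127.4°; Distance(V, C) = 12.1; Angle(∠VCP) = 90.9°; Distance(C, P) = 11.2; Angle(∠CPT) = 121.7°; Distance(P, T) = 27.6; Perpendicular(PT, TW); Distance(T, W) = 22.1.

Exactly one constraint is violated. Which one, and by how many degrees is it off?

Perpendicular(PT, TW) — off by 4.70°.

K = (0.00, 0.00) ✓; KV at 133.6° ✓; |KV| = 21.00 ✓; ∠KVC = 127.4° ✓; |VC| = 12.10 ✓; ∠VCP = 90.90° ✓; |CP| = 11.20 ✓; ∠CPT = 121.7° ✓; |PT| = 27.60 ✓; ∠(PT, TW) = 94.70° ✗; |TW| = 22.10 ✓.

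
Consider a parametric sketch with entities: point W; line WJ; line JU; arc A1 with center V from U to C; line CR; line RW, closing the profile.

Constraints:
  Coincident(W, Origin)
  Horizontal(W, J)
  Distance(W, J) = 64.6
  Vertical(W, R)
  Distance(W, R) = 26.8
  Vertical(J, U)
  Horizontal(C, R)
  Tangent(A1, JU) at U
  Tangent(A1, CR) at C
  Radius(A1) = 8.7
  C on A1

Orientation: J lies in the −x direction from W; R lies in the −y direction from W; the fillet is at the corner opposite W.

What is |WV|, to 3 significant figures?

58.8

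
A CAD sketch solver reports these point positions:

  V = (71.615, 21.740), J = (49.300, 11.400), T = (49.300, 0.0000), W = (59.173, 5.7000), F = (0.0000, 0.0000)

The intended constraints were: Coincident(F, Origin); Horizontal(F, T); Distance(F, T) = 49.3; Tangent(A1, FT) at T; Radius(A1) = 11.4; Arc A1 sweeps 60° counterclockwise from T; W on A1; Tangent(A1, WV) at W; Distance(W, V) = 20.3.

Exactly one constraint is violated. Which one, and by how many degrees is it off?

Tangent(A1, WV) at W — off by 7.80°.

F = (0.00, 0.00) ✓; F.y = 0.00, T.y = 0.00 ✓; |FT| = 49.30 ✓; ∠(JT, TF) = 90.00° ✓; |JT| = 11.40 ✓; bearing(J→W) − bearing(J→T) = 60.00° ✓; |JW| = 11.40 ✓; ∠(JW, WV) = 97.80° ✗; |WV| = 20.30 ✓.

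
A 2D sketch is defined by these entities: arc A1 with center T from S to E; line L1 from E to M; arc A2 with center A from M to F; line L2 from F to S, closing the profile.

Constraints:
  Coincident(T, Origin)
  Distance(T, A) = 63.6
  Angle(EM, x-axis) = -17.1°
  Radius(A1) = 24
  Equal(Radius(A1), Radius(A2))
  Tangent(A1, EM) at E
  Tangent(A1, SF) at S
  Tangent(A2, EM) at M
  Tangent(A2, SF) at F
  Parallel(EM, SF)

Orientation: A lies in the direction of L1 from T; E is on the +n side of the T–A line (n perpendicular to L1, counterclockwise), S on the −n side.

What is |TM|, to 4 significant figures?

67.98

The slot axis is L1's direction at -17.1°, so u = (cos -17.1°, sin -17.1°) = (0.9558, -0.2940) and n = (−sin -17.1°, cos -17.1°) = (0.2940, 0.9558). T is at the origin and A lies 63.6 along u from T, so A = 63.6·u = (60.79, -18.70). Tangency of A1 to both parallel lines with radius 24.0 puts E and S at T ± 24.0·n: E = (7.057, 22.94), S = (-7.057, -22.94). Equal radii place M and F the same way about A: M = A + 24.0·n = (67.85, 4.238), F = A − 24.0·n = (53.73, -41.64). Then |TM| = |M − T| = 67.98.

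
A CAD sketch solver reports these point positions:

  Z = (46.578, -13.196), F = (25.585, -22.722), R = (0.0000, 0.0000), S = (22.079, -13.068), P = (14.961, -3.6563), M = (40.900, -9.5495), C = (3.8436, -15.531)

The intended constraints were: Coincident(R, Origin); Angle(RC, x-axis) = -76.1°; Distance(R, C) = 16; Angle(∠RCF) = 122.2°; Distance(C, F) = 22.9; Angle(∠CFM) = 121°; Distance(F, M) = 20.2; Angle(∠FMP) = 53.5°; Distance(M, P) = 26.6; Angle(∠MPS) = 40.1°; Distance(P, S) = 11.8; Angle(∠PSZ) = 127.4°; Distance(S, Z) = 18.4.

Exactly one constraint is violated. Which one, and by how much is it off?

Distance(S, Z) = 18.4 — off by 6.10.

R = (0.00, 0.00) ✓; RC at -76.10° ✓; |RC| = 16.00 ✓; ∠RCF = 122.2° ✓; |CF| = 22.90 ✓; ∠CFM = 121.0° ✓; |FM| = 20.20 ✓; ∠FMP = 53.50° ✓; |MP| = 26.60 ✓; ∠MPS = 40.10° ✓; |PS| = 11.80 ✓; ∠PSZ = 127.4° ✓; |SZ| = 24.50 ✗.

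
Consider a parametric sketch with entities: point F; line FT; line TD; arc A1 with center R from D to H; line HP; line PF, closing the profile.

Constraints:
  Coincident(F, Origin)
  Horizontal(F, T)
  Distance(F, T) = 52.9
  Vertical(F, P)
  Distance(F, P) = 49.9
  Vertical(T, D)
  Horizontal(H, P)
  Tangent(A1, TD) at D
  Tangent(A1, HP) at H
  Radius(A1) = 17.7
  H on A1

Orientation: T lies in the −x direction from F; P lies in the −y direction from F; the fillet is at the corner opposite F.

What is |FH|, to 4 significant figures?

61.07

The virtual corner opposite F is at (-52.90, -49.90). Since A1 is tangent to TD there, RD ⟂ TD and since A1 is tangent to HP there, RH ⟂ HP, with radius 17.7, so the center R sits 17.7 in from both sides at R = (-35.20, -32.20). That places the tangent points at D = (-52.90, -32.20) on TD and H = (-35.20, -49.90) on HP. Then |FH| = |H − F| = 61.07.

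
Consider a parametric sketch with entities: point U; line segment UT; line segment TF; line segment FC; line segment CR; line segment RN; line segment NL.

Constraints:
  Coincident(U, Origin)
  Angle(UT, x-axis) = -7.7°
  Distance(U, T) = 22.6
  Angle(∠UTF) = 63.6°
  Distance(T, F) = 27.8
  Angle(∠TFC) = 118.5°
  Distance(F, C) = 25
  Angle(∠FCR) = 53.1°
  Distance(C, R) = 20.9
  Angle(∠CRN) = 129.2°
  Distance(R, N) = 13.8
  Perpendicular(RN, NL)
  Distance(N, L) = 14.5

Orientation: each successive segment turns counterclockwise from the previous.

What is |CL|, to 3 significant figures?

27.1

∠CRN = 129.2° gives RN at -12.1° from the x-axis; with |RN| = 13.8, N = (11.9, 6.06). RN is perpendicular to NL, so NL runs at 77.9°; with |NL| = 14.5, L = (14.9, 20.2). Then |CL| = |L − C| = 27.1.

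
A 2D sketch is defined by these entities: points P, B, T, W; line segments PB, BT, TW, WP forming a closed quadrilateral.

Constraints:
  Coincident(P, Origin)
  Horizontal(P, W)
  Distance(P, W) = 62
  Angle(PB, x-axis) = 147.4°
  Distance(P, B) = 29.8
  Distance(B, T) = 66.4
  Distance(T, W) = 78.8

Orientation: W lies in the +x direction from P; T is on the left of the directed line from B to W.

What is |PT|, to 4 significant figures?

68.51

Checks: |BT| = 66.40 ✓; |TW| = 78.80 ✓.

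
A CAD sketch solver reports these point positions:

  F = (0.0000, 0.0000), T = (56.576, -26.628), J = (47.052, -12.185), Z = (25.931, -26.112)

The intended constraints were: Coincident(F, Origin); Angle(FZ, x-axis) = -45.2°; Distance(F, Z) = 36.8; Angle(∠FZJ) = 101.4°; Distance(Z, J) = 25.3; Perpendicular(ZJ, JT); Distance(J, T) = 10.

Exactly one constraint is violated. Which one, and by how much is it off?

Distance(J, T) = 10 — off by 7.30.

F = (0.00, 0.00) ✓; FZ at -45.20° ✓; |FZ| = 36.80 ✓; ∠FZJ = 101.4° ✓; |ZJ| = 25.30 ✓; ∠(ZJ, JT) = 90.00° ✓; |JT| = 17.30 ✗.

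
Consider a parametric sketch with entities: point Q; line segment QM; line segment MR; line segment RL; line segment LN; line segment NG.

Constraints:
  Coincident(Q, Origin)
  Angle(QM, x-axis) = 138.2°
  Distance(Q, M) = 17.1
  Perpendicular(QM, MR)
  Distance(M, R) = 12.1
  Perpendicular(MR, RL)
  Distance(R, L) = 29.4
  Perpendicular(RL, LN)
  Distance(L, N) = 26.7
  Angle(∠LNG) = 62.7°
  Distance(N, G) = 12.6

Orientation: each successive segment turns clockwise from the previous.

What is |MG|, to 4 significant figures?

20.23

Q is at the origin; QM runs at 138.2° with length 17.1, so M = (-12.75, 11.40). QM is perpendicular to MR, so MR runs at 48.20°; with |MR| = 12.1, R = (-4.683, 20.42). MR ⟂ RL, so RL runs at -41.80°; with |RL| = 29.4, L = (17.23, 0.8219). RL is perpendicular to LN, so LN runs at -131.8°; with |LN| = 26.7, N = (-0.5620, -19.08). ∠LNG = 62.7° gives NG at 110.9° from the x-axis; with |NG| = 12.6, G = (-5.057, -7.311). Then |MG| = |G − M| = 20.23.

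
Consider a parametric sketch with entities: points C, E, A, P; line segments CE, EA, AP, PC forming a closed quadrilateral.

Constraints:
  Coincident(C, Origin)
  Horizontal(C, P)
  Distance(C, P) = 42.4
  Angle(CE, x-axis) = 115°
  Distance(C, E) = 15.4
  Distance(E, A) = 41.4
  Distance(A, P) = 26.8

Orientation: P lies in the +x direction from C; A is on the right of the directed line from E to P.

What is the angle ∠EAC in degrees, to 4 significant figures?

9.765°

Checks: CE at 115.0° ✓; |EA| = 41.40 ✓; |AP| = 26.80 ✓.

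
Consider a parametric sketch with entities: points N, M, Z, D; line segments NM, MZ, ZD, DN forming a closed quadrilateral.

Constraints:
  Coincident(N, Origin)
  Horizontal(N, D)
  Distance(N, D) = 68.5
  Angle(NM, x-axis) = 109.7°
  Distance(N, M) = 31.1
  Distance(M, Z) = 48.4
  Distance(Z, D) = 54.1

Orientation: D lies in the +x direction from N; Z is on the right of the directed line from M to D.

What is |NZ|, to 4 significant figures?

19.39

N is at the origin; N and D share the same y with |ND| = 68.5 and D in +x, so D = (68.5, 0). NM runs at 109.7° with |NM| = 31.1, so M = (-10.48, 29.28). Z is determined by |MZ| = 48.4 and |ZD| = 54.1 together: it lies at the intersection of circle(M, 48.4) and circle(D, 54.1). With |MD| = 84.24, the foot of the radical line on MD is 38.65 from M and the perpendicular offset is √(48.4² − 38.65²) = 29.13. Taking the right-of-MD solution: Z = (15.63, -11.47).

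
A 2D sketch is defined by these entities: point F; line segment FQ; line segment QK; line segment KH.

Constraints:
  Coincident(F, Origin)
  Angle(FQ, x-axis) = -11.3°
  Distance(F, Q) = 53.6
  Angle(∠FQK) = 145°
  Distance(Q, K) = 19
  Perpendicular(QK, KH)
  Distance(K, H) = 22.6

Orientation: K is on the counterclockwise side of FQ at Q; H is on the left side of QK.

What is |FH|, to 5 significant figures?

63.431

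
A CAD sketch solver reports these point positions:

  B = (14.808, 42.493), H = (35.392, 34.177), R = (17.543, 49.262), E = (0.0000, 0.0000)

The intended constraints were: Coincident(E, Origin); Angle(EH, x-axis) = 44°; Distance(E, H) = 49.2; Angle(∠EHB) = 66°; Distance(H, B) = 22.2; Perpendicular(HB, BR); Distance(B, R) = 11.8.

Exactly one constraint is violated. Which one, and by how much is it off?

Distance(B, R) = 11.8 — off by 4.50.

E = (0.00, 0.00) ✓; EH at 44.00° ✓; |EH| = 49.20 ✓; ∠EHB = 66.00° ✓; |HB| = 22.20 ✓; ∠(HB, BR) = 90.00° ✓; |BR| = 7.301 ✗.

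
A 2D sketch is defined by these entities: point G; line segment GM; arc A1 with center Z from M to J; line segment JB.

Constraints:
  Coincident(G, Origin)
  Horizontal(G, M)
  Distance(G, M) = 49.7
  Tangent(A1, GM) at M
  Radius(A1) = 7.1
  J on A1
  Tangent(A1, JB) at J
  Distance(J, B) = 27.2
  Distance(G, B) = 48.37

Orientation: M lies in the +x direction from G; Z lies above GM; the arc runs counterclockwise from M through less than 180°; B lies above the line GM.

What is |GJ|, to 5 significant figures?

56.184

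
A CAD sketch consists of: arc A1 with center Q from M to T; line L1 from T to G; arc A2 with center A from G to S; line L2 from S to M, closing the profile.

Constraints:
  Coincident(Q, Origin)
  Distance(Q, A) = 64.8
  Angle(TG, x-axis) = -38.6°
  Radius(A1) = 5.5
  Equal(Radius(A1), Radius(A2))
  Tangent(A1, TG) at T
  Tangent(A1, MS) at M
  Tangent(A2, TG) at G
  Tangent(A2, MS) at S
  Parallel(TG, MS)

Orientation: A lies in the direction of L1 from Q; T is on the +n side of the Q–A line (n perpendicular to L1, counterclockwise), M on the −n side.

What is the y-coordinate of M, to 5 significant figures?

-4.2984

The slot axis is L1's direction at -38.6°, so u = (cos -38.6°, sin -38.6°) = (0.78152, -0.62388) and n = (−sin -38.6°, cos -38.6°) = (0.62388, 0.78152). Q is at the origin and A lies 64.8 along u from Q, so A = 64.8·u = (50.643, -40.427). Tangency of A1 to both parallel lines with radius 5.5 puts T and M at Q ± 5.5·n: T = (3.4313, 4.2984), M = (-3.4313, -4.2984). So M.y = -4.2984.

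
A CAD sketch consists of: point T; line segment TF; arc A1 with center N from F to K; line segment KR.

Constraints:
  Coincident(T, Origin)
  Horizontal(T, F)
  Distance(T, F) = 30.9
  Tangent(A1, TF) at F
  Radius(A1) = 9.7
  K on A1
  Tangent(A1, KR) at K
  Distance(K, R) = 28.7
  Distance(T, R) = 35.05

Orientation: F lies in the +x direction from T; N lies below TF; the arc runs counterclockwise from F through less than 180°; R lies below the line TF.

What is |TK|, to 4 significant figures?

22.71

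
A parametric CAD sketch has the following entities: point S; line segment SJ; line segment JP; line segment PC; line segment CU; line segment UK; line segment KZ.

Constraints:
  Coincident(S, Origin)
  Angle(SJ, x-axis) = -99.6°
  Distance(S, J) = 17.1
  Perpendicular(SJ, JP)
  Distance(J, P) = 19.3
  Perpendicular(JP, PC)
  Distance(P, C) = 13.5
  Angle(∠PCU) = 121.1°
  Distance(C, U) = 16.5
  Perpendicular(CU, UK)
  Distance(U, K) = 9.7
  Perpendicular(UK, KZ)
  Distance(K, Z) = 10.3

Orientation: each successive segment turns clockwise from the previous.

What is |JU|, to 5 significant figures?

22.622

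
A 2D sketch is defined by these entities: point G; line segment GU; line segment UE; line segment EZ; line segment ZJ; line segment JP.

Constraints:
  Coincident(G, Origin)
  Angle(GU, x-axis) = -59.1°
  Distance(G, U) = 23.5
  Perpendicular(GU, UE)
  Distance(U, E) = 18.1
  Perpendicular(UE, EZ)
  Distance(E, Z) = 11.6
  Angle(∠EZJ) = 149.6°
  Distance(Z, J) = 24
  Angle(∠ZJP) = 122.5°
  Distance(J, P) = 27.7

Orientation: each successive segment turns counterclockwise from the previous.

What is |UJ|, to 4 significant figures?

32.84

G is at the origin; GU runs at -59.1° with length 23.5, so U = (12.07, -20.16). GU is perpendicular to UE, so UE runs at 30.90°; with |UE| = 18.1, E = (27.60, -10.87). The perpendicularity gives EZ at right angles to UE, so EZ runs at 120.9°; with |EZ| = 11.6, Z = (21.64, -0.9159). ∠EZJ = 149.6° gives ZJ at 151.3° from the x-axis; with |ZJ| = 24.0, J = (0.5906, 10.61). Then |UJ| = |J − U| = 32.84.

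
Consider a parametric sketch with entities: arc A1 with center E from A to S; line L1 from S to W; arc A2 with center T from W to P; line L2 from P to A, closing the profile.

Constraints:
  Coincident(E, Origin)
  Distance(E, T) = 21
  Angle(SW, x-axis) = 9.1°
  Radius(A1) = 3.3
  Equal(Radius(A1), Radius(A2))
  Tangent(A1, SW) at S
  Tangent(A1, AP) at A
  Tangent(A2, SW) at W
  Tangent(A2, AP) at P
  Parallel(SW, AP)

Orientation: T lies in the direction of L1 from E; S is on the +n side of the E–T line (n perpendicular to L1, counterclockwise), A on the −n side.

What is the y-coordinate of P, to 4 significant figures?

0.06285

The slot axis is L1's direction at 9.1°, so u = (cos 9.1°, sin 9.1°) = (0.9874, 0.1582) and n = (−sin 9.1°, cos 9.1°) = (-0.1582, 0.9874). E is at the origin and T lies 21.0 along u from E, so T = 21.0·u = (20.74, 3.321). Tangency of A1 to both parallel lines with radius 3.3 puts S and A at E ± 3.3·n: S = (-0.5219, 3.258), A = (0.5219, -3.258). Equal radii place W and P the same way about T: W = T + 3.3·n = (20.21, 6.580), P = T − 3.3·n = (21.26, 0.06285). So P.y = 0.06285.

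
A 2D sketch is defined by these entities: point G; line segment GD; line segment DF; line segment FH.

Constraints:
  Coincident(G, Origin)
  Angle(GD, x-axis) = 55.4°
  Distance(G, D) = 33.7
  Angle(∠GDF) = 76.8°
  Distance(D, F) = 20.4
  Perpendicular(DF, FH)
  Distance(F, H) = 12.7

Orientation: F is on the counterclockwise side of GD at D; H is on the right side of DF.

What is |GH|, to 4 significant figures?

47.25

G is at the origin; GD runs at 55.4° with length 33.7, so D = 33.7·(cos 55.4°, sin 55.4°) = (19.14, 27.74). ∠GDF = 76.8°, so DF runs at 55.4° + (180° − 76.8°) = 158.6° from the x-axis; with |DF| = 20.4, F = D + 20.4·(cos 158.6°, sin 158.6°) = (0.1428, 35.18). DF is perpendicular to FH; with |FH| = 12.7 on the right of DF, H = F + 12.7·(0.3649, 0.9311) = (4.777, 47.01). Then |GH| = |H − G| = 47.25.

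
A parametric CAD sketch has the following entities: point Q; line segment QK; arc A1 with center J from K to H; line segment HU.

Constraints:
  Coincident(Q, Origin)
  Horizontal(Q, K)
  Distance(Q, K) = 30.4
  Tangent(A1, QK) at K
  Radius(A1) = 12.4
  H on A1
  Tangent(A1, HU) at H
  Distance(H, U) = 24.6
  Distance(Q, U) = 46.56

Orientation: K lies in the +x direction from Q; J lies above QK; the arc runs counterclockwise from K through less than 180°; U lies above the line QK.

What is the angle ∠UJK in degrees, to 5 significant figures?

168.35°

Checks: Q.y = 0.00, K.y = 0.00 ✓; |JH| = 12.40 ✓; ∠(JH, HU) = 90.00° ✓; |HU| = 24.60 ✓; |QU| = 46.56 ✓.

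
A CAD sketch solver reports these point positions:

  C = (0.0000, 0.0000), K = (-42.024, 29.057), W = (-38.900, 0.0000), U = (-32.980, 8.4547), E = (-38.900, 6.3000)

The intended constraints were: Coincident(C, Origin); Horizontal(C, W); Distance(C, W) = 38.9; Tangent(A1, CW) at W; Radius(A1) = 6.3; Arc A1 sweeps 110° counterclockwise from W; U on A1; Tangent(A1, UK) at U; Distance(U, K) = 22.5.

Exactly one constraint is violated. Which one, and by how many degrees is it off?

Tangent(A1, UK) at U — off by 3.70°.

C = (0.00, 0.00) ✓; C.y = 0.00, W.y = 0.00 ✓; |CW| = 38.90 ✓; ∠(EW, WC) = 90.00° ✓; |EW| = 6.300 ✓; bearing(E→U) − bearing(E→W) = 110.0° ✓; |EU| = 6.300 ✓; ∠(EU, UK) = 86.30° ✗; |UK| = 22.50 ✓.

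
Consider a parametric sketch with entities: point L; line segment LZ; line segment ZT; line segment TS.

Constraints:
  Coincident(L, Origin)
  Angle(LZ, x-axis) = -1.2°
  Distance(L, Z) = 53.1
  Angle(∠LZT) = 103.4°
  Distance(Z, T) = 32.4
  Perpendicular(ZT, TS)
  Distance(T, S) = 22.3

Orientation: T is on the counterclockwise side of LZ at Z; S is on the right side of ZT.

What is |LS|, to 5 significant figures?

86.417

L is at the origin; LZ runs at -1.2° with length 53.1, so Z = 53.1·(cos -1.2°, sin -1.2°) = (53.088, -1.1120). ∠LZT = 103.4°, so ZT runs at -1.2° + (180° − 103.4°) = 75.400° from the x-axis; with |ZT| = 32.4, T = Z + 32.4·(cos 75.400°, sin 75.400°) = (61.255, 30.242). ZT ⟂ TS; with |TS| = 22.3 on the right of ZT, S = T + 22.3·(0.96771, -0.25207) = (82.835, 24.621). Then |LS| = |S − L| = 86.417.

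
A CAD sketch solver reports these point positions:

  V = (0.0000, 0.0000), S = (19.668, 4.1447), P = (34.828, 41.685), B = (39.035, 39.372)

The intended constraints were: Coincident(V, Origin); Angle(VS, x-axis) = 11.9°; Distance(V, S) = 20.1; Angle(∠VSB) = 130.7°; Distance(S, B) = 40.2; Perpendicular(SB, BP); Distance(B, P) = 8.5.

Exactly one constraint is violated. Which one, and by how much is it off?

Distance(B, P) = 8.5 — off by 3.70.

V = (0.00, 0.00) ✓; VS at 11.90° ✓; |VS| = 20.10 ✓; ∠VSB = 130.7° ✓; |SB| = 40.20 ✓; ∠(SB, BP) = 90.00° ✓; |BP| = 4.801 ✗.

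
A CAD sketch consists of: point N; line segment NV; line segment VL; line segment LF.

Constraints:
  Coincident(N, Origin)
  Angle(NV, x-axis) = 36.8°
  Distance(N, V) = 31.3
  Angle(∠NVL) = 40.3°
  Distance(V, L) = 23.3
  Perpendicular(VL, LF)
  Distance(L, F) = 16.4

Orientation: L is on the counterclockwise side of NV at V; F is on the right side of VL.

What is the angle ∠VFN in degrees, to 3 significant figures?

55.8°

N is at the origin; NV runs at 36.8° with length 31.3, so V = 31.3·(cos 36.8°, sin 36.8°) = (25.1, 18.7). ∠NVL = 40.3°, so VL runs at 36.8° + (180° − 40.3°) = 176° from the x-axis; with |VL| = 23.3, L = V + 23.3·(cos 176°, sin 176°) = (1.81, 20.2). VL is perpendicular to LF; with |LF| = 16.4 on the right of VL, F = L + 16.4·(0.0610, 0.998) = (2.81, 36.5). Then cos ∠VFN = FV·FN / (|FV||FN|), giving 55.8°.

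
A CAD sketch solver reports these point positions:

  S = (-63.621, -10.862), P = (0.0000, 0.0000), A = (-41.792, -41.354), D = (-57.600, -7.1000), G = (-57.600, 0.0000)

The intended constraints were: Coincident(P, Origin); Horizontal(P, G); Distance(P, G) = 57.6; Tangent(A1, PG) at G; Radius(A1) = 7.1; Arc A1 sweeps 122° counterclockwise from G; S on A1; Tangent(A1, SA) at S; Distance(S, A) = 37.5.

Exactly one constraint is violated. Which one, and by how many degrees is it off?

Tangent(A1, SA) at S — off by 3.60°.

P = (0.00, 0.00) ✓; P.y = 0.00, G.y = 0.00 ✓; |PG| = 57.60 ✓; ∠(DG, GP) = 90.00° ✓; |DG| = 7.100 ✓; bearing(D→S) − bearing(D→G) = 122.0° ✓; |DS| = 7.100 ✓; ∠(DS, SA) = 86.40° ✗; |SA| = 37.50 ✓.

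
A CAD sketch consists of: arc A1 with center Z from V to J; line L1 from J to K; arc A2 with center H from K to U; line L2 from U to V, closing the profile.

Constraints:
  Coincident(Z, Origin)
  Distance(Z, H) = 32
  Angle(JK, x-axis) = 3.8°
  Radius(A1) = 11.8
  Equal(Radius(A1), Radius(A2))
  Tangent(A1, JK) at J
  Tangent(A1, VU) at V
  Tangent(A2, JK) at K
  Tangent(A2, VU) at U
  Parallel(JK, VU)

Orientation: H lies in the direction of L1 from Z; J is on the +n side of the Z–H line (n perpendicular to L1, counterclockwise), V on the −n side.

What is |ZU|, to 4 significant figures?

34.11

The slot axis is L1's direction at 3.8°, so u = (cos 3.8°, sin 3.8°) = (0.9978, 0.06627) and n = (−sin 3.8°, cos 3.8°) = (-0.06627, 0.9978). Z is at the origin and H lies 32.0 along u from Z, so H = 32.0·u = (31.93, 2.121). Tangency of A1 to both parallel lines with radius 11.8 puts J and V at Z ± 11.8·n: J = (-0.7820, 11.77), V = (0.7820, -11.77). Equal radii place K and U the same way about H: K = H + 11.8·n = (31.15, 13.89), U = H − 11.8·n = (32.71, -9.653). Then |ZU| = |U − Z| = 34.11.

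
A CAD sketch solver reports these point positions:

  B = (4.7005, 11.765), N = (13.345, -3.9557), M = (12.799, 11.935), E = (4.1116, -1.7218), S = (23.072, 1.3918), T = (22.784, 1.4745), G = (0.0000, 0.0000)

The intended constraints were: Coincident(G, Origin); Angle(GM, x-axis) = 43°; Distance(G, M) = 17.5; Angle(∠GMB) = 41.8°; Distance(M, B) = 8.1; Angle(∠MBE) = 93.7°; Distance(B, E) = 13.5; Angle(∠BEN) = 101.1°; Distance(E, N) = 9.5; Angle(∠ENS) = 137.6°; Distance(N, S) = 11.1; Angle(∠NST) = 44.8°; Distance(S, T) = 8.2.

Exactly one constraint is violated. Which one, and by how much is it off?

Distance(S, T) = 8.2 — off by 7.90.

G = (0.00, 0.00) ✓; GM at 43.00° ✓; |GM| = 17.50 ✓; ∠GMB = 41.80° ✓; |MB| = 8.100 ✓; ∠MBE = 93.70° ✓; |BE| = 13.50 ✓; ∠BEN = 101.1° ✓; |EN| = 9.500 ✓; ∠ENS = 137.6° ✓; |NS| = 11.10 ✓; ∠NST = 44.82° ✓; |ST| = 0.2996 ✗.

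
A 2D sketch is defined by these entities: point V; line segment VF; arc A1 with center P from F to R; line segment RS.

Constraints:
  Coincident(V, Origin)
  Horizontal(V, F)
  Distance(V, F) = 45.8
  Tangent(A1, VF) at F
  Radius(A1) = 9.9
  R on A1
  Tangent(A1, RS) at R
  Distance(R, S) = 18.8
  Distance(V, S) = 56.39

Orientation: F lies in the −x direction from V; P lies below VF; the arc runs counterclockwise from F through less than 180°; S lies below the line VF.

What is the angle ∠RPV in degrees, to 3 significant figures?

168°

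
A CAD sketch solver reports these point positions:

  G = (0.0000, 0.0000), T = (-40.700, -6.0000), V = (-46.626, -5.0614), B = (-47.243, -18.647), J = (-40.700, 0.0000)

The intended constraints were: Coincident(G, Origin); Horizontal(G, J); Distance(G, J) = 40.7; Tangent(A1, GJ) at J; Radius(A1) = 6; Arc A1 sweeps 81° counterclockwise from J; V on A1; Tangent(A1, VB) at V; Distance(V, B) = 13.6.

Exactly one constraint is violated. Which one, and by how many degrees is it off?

Tangent(A1, VB) at V — off by 6.40°.

G = (0.00, 0.00) ✓; G.y = 0.00, J.y = 0.00 ✓; |GJ| = 40.70 ✓; ∠(TJ, JG) = 90.00° ✓; |TJ| = 6.000 ✓; bearing(T→V) − bearing(T→J) = 81.00° ✓; |TV| = 6.000 ✓; ∠(TV, VB) = 83.60° ✗; |VB| = 13.60 ✓.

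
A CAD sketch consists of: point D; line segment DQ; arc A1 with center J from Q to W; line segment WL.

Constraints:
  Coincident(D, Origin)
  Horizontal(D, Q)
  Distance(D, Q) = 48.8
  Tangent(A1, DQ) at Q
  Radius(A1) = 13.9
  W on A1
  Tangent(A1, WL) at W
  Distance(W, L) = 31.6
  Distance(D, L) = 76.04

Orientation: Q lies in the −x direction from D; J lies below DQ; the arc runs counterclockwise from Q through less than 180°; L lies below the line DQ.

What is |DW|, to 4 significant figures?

64.43

D is at the origin; D and Q share the same y with |DQ| = 48.8 and Q on the −x side, so Q = (-48.80, 0.000). Since A1 is tangent to DQ there, JQ ⟂ DQ, so J = Q + (0, -13.9) = (-48.80, -13.90). Since JW ⟂ WL (tangency), |JL| = √(13.9² + 31.6²) = 34.52 regardless of where W sits on A1. So L lies on both circle(D, 76.04) and circle(J, 34.52); the below-DQ intersection is L = (-60.17, -46.50). W is the foot of the tangent from L: W = (-62.66, -14.99).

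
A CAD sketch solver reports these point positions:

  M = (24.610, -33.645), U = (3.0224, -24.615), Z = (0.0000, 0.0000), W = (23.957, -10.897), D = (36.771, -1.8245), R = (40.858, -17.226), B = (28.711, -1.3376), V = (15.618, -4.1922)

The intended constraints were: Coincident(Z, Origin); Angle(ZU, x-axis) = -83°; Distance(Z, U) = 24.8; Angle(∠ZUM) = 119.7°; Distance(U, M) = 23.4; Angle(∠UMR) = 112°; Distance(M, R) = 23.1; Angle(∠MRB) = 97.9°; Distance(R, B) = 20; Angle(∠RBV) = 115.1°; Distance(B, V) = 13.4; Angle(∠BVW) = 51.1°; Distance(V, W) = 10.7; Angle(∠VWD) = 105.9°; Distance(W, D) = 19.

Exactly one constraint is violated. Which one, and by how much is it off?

Distance(W, D) = 19 — off by 3.30.

Z = (0.00, 0.00) ✓; ZU at -83.00° ✓; |ZU| = 24.80 ✓; ∠ZUM = 119.7° ✓; |UM| = 23.40 ✓; ∠UMR = 112.0° ✓; |MR| = 23.10 ✓; ∠MRB = 97.90° ✓; |RB| = 20.00 ✓; ∠RBV = 115.1° ✓; |BV| = 13.40 ✓; ∠BVW = 51.10° ✓; |VW| = 10.70 ✓; ∠VWD = 105.9° ✓; |WD| = 15.70 ✗.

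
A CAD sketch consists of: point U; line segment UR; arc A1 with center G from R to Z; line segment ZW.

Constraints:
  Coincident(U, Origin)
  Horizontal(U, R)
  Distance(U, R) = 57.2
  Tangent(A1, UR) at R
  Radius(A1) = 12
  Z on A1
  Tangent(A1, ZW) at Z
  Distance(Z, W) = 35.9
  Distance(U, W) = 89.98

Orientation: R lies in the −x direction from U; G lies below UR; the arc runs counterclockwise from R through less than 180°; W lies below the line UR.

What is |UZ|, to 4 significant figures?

69.21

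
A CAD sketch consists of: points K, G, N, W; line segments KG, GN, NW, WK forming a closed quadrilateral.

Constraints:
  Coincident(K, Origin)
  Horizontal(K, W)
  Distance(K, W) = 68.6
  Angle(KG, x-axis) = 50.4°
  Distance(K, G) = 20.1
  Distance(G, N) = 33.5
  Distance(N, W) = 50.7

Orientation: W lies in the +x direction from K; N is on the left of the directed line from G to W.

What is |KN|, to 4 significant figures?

53.55

Checks: |GN| = 33.50 ✓; |NW| = 50.70 ✓.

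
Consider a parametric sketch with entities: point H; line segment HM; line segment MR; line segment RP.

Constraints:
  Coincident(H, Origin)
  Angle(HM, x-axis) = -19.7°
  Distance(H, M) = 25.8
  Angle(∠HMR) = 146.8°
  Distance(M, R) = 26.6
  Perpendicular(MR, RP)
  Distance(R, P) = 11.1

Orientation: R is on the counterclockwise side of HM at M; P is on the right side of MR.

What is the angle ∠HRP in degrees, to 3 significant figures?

106°

∠HMR = 146.8°, so MR runs at -19.7° + (180° − 146.8°) = 13.5° from the x-axis; with |MR| = 26.6, R = M + 26.6·(cos 13.5°, sin 13.5°) = (50.2, -2.49). MR ⟂ RP; with |RP| = 11.1 on the right of MR, P = R + 11.1·(0.233, -0.972) = (52.7, -13.3). Then cos ∠HRP = RH·RP / (|RH||RP|), giving 106°.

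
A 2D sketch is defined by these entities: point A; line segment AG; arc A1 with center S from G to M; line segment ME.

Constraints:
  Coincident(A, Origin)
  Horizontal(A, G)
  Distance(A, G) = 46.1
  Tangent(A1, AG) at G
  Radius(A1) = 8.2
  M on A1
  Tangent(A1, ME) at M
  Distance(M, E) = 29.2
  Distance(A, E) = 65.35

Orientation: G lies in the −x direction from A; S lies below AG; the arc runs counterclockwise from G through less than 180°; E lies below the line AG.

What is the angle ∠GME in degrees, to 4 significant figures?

134.1°

A is at the origin; AG is horizontal with |AG| = 46.1 and G on the −x side, so G = (-46.10, 0.000). Tangency of A1 to AG means the radius SG is perpendicular to AG, so S = G + (0, -8.2) = (-46.10, -8.200). Since SM ⟂ ME (tangency), |SE| = √(8.2² + 29.2²) = 30.33 regardless of where M sits on A1. So E lies on both circle(A, 65.35) and circle(S, 30.33); the below-AG intersection is E = (-53.43, -37.63). M is the foot of the tangent from E: M = (-54.30, -8.444).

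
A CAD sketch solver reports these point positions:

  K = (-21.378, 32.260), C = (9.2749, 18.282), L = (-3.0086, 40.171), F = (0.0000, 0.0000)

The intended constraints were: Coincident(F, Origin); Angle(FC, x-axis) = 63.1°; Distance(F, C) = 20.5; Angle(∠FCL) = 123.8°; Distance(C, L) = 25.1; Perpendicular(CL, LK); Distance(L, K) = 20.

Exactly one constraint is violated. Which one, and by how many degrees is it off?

Perpendicular(CL, LK) — off by 6.00°.

F = (0.00, 0.00) ✓; FC at 63.10° ✓; |FC| = 20.50 ✓; ∠FCL = 123.8° ✓; |CL| = 25.10 ✓; ∠(CL, LK) = 84.00° ✗; |LK| = 20.00 ✓.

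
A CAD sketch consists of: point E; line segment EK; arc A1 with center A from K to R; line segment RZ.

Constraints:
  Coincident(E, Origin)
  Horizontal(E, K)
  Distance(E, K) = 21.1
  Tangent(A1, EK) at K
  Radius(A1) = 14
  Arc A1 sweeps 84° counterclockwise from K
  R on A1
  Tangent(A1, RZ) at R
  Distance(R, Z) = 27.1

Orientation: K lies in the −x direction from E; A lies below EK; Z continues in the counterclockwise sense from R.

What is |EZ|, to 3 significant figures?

54.7

On A1, K sits at bearing 90° from A; an 84° counterclockwise sweep puts R at bearing 174°, so R = A + 14.0·(cos 174°, sin 174°) = (-35.0, -12.5). Since A1 is tangent to RZ there, AR ⟂ RZ, so RZ runs along (−sin 174°, cos 174°); with |RZ| = 27.1, Z = (-37.9, -39.5). Then |EZ| = |Z − E| = 54.7.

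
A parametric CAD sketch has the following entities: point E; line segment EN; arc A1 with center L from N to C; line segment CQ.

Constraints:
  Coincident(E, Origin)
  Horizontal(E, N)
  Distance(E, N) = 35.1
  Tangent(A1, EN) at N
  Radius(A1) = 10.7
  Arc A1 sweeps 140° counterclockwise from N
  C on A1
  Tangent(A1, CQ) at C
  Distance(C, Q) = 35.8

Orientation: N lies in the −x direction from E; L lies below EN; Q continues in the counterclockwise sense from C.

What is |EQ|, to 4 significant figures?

44.36

E is at the origin; EN is horizontal with |EN| = 35.1 and N on the −x side, so N = (-35.10, 0.000). Tangency of A1 to EN means the radius LN is perpendicular to EN, so L = N + (0, -10.7) = (-35.10, -10.70). On A1, N sits at bearing 90° from L; a 140° counterclockwise sweep puts C at bearing 230°, so C = L + 10.7·(cos 230°, sin 230°) = (-41.98, -18.90). A1 meets CQ tangentially, so LC is at right angles to CQ, so CQ runs along (−sin 230°, cos 230°); with |CQ| = 35.8, Q = (-14.55, -41.91). Then |EQ| = |Q − E| = 44.36.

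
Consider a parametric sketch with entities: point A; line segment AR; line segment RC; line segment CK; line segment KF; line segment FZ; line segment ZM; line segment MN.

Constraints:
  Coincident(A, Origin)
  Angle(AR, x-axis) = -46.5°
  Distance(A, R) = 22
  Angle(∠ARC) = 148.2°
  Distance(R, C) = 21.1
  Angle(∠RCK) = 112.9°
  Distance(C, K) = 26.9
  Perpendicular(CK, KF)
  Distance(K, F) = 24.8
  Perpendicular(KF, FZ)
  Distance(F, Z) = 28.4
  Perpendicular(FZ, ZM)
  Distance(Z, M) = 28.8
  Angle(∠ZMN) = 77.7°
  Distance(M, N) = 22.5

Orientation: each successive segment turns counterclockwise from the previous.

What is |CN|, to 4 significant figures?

20.50

A is at the origin; AR runs at -46.5° with length 22.0, so R = (15.14, -15.96). ∠ARC = 148.2° gives RC at -14.70° from the x-axis; with |RC| = 21.1, C = (35.55, -21.31). ∠RCK = 112.9° gives CK at 52.40° from the x-axis; with |CK| = 26.9, K = (51.97, 6.261e-05). CK is perpendicular to KF, so KF runs at 142.4°; with |KF| = 24.8, F = (32.32, 15.13). KF ⟂ FZ, so FZ runs at -127.6°; with |FZ| = 28.4, Z = (14.99, -7.369). FZ is perpendicular to ZM, so ZM runs at -37.60°; with |ZM| = 28.8, M = (37.81, -24.94). ∠ZMN = 77.7° gives MN at 64.70° from the x-axis; with |MN| = 22.5, N = (47.42, -4.600). Then |CN| = |N − C| = 20.50.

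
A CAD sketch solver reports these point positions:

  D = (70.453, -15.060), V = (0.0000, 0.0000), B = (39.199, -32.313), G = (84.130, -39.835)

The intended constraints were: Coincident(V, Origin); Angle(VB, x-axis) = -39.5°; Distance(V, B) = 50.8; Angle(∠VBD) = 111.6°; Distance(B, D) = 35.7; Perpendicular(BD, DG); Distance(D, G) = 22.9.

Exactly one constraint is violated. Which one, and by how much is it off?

Distance(D, G) = 22.9 — off by 5.40.

V = (0.00, 0.00) ✓; VB at -39.50° ✓; |VB| = 50.80 ✓; ∠VBD = 111.6° ✓; |BD| = 35.70 ✓; ∠(BD, DG) = 90.00° ✓; |DG| = 28.30 ✗.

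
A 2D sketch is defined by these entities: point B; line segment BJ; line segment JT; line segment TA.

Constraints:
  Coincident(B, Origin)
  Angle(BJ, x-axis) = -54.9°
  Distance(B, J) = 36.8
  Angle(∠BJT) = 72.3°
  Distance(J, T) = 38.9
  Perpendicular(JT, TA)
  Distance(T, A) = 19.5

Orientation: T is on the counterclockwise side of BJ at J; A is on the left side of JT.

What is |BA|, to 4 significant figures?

31.78

B is at the origin; BJ runs at -54.9° with length 36.8, so J = 36.8·(cos -54.9°, sin -54.9°) = (21.16, -30.11). ∠BJT = 72.3°, so JT runs at -54.9° + (180° − 72.3°) = 52.80° from the x-axis; with |JT| = 38.9, T = J + 38.9·(cos 52.80°, sin 52.80°) = (44.68, 0.8771). JT ⟂ TA; with |TA| = 19.5 on the left of JT, A = T + 19.5·(-0.7965, 0.6046) = (29.15, 12.67). Then |BA| = |A − B| = 31.78.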